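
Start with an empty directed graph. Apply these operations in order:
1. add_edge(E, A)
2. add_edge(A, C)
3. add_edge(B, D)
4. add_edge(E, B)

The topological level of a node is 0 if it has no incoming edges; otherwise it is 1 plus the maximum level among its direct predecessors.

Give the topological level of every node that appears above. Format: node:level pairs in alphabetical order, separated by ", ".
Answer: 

Answer: A:1, B:1, C:2, D:2, E:0

Derivation:
Op 1: add_edge(E, A). Edges now: 1
Op 2: add_edge(A, C). Edges now: 2
Op 3: add_edge(B, D). Edges now: 3
Op 4: add_edge(E, B). Edges now: 4
Compute levels (Kahn BFS):
  sources (in-degree 0): E
  process E: level=0
    E->A: in-degree(A)=0, level(A)=1, enqueue
    E->B: in-degree(B)=0, level(B)=1, enqueue
  process A: level=1
    A->C: in-degree(C)=0, level(C)=2, enqueue
  process B: level=1
    B->D: in-degree(D)=0, level(D)=2, enqueue
  process C: level=2
  process D: level=2
All levels: A:1, B:1, C:2, D:2, E:0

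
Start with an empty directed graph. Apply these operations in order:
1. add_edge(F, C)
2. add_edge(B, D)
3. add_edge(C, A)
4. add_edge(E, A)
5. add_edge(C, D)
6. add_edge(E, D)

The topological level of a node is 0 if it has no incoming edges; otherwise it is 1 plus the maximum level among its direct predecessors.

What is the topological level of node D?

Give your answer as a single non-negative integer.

Answer: 2

Derivation:
Op 1: add_edge(F, C). Edges now: 1
Op 2: add_edge(B, D). Edges now: 2
Op 3: add_edge(C, A). Edges now: 3
Op 4: add_edge(E, A). Edges now: 4
Op 5: add_edge(C, D). Edges now: 5
Op 6: add_edge(E, D). Edges now: 6
Compute levels (Kahn BFS):
  sources (in-degree 0): B, E, F
  process B: level=0
    B->D: in-degree(D)=2, level(D)>=1
  process E: level=0
    E->A: in-degree(A)=1, level(A)>=1
    E->D: in-degree(D)=1, level(D)>=1
  process F: level=0
    F->C: in-degree(C)=0, level(C)=1, enqueue
  process C: level=1
    C->A: in-degree(A)=0, level(A)=2, enqueue
    C->D: in-degree(D)=0, level(D)=2, enqueue
  process A: level=2
  process D: level=2
All levels: A:2, B:0, C:1, D:2, E:0, F:0
level(D) = 2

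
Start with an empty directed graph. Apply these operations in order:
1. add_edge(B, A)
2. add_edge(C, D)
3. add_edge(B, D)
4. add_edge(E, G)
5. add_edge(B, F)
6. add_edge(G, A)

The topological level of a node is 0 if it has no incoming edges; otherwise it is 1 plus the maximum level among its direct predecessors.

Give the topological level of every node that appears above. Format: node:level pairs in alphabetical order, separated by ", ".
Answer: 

Answer: A:2, B:0, C:0, D:1, E:0, F:1, G:1

Derivation:
Op 1: add_edge(B, A). Edges now: 1
Op 2: add_edge(C, D). Edges now: 2
Op 3: add_edge(B, D). Edges now: 3
Op 4: add_edge(E, G). Edges now: 4
Op 5: add_edge(B, F). Edges now: 5
Op 6: add_edge(G, A). Edges now: 6
Compute levels (Kahn BFS):
  sources (in-degree 0): B, C, E
  process B: level=0
    B->A: in-degree(A)=1, level(A)>=1
    B->D: in-degree(D)=1, level(D)>=1
    B->F: in-degree(F)=0, level(F)=1, enqueue
  process C: level=0
    C->D: in-degree(D)=0, level(D)=1, enqueue
  process E: level=0
    E->G: in-degree(G)=0, level(G)=1, enqueue
  process F: level=1
  process D: level=1
  process G: level=1
    G->A: in-degree(A)=0, level(A)=2, enqueue
  process A: level=2
All levels: A:2, B:0, C:0, D:1, E:0, F:1, G:1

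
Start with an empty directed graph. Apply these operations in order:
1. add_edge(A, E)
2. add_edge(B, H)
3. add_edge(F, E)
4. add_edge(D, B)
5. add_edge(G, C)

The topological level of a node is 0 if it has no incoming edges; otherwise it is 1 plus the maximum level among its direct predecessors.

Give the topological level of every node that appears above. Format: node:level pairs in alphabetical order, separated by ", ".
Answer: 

Op 1: add_edge(A, E). Edges now: 1
Op 2: add_edge(B, H). Edges now: 2
Op 3: add_edge(F, E). Edges now: 3
Op 4: add_edge(D, B). Edges now: 4
Op 5: add_edge(G, C). Edges now: 5
Compute levels (Kahn BFS):
  sources (in-degree 0): A, D, F, G
  process A: level=0
    A->E: in-degree(E)=1, level(E)>=1
  process D: level=0
    D->B: in-degree(B)=0, level(B)=1, enqueue
  process F: level=0
    F->E: in-degree(E)=0, level(E)=1, enqueue
  process G: level=0
    G->C: in-degree(C)=0, level(C)=1, enqueue
  process B: level=1
    B->H: in-degree(H)=0, level(H)=2, enqueue
  process E: level=1
  process C: level=1
  process H: level=2
All levels: A:0, B:1, C:1, D:0, E:1, F:0, G:0, H:2

Answer: A:0, B:1, C:1, D:0, E:1, F:0, G:0, H:2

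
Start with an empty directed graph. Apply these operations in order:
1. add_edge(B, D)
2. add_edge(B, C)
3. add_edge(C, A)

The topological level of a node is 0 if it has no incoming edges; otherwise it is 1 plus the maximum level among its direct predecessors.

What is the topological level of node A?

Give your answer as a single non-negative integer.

Answer: 2

Derivation:
Op 1: add_edge(B, D). Edges now: 1
Op 2: add_edge(B, C). Edges now: 2
Op 3: add_edge(C, A). Edges now: 3
Compute levels (Kahn BFS):
  sources (in-degree 0): B
  process B: level=0
    B->C: in-degree(C)=0, level(C)=1, enqueue
    B->D: in-degree(D)=0, level(D)=1, enqueue
  process C: level=1
    C->A: in-degree(A)=0, level(A)=2, enqueue
  process D: level=1
  process A: level=2
All levels: A:2, B:0, C:1, D:1
level(A) = 2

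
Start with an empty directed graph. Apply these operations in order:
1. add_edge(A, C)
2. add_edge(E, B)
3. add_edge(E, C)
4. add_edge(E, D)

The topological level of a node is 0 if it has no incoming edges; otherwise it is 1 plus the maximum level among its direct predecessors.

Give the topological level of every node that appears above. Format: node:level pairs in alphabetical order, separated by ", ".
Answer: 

Answer: A:0, B:1, C:1, D:1, E:0

Derivation:
Op 1: add_edge(A, C). Edges now: 1
Op 2: add_edge(E, B). Edges now: 2
Op 3: add_edge(E, C). Edges now: 3
Op 4: add_edge(E, D). Edges now: 4
Compute levels (Kahn BFS):
  sources (in-degree 0): A, E
  process A: level=0
    A->C: in-degree(C)=1, level(C)>=1
  process E: level=0
    E->B: in-degree(B)=0, level(B)=1, enqueue
    E->C: in-degree(C)=0, level(C)=1, enqueue
    E->D: in-degree(D)=0, level(D)=1, enqueue
  process B: level=1
  process C: level=1
  process D: level=1
All levels: A:0, B:1, C:1, D:1, E:0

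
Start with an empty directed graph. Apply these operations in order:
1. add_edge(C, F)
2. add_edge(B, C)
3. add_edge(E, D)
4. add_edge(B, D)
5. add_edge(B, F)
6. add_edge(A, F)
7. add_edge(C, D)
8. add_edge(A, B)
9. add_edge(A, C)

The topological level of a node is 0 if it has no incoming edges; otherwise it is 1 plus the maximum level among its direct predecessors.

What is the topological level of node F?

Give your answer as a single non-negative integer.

Op 1: add_edge(C, F). Edges now: 1
Op 2: add_edge(B, C). Edges now: 2
Op 3: add_edge(E, D). Edges now: 3
Op 4: add_edge(B, D). Edges now: 4
Op 5: add_edge(B, F). Edges now: 5
Op 6: add_edge(A, F). Edges now: 6
Op 7: add_edge(C, D). Edges now: 7
Op 8: add_edge(A, B). Edges now: 8
Op 9: add_edge(A, C). Edges now: 9
Compute levels (Kahn BFS):
  sources (in-degree 0): A, E
  process A: level=0
    A->B: in-degree(B)=0, level(B)=1, enqueue
    A->C: in-degree(C)=1, level(C)>=1
    A->F: in-degree(F)=2, level(F)>=1
  process E: level=0
    E->D: in-degree(D)=2, level(D)>=1
  process B: level=1
    B->C: in-degree(C)=0, level(C)=2, enqueue
    B->D: in-degree(D)=1, level(D)>=2
    B->F: in-degree(F)=1, level(F)>=2
  process C: level=2
    C->D: in-degree(D)=0, level(D)=3, enqueue
    C->F: in-degree(F)=0, level(F)=3, enqueue
  process D: level=3
  process F: level=3
All levels: A:0, B:1, C:2, D:3, E:0, F:3
level(F) = 3

Answer: 3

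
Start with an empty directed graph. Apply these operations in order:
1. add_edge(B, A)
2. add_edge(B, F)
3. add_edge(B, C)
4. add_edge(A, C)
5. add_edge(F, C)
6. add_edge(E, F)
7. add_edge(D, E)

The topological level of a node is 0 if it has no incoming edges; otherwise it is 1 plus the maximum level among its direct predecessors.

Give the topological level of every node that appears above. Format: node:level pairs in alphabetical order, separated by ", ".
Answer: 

Op 1: add_edge(B, A). Edges now: 1
Op 2: add_edge(B, F). Edges now: 2
Op 3: add_edge(B, C). Edges now: 3
Op 4: add_edge(A, C). Edges now: 4
Op 5: add_edge(F, C). Edges now: 5
Op 6: add_edge(E, F). Edges now: 6
Op 7: add_edge(D, E). Edges now: 7
Compute levels (Kahn BFS):
  sources (in-degree 0): B, D
  process B: level=0
    B->A: in-degree(A)=0, level(A)=1, enqueue
    B->C: in-degree(C)=2, level(C)>=1
    B->F: in-degree(F)=1, level(F)>=1
  process D: level=0
    D->E: in-degree(E)=0, level(E)=1, enqueue
  process A: level=1
    A->C: in-degree(C)=1, level(C)>=2
  process E: level=1
    E->F: in-degree(F)=0, level(F)=2, enqueue
  process F: level=2
    F->C: in-degree(C)=0, level(C)=3, enqueue
  process C: level=3
All levels: A:1, B:0, C:3, D:0, E:1, F:2

Answer: A:1, B:0, C:3, D:0, E:1, F:2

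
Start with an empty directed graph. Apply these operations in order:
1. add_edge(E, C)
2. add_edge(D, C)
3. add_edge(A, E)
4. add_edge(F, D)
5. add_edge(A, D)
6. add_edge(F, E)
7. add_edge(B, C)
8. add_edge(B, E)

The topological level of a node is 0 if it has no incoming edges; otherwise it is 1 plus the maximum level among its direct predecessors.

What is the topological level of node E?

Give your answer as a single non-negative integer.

Answer: 1

Derivation:
Op 1: add_edge(E, C). Edges now: 1
Op 2: add_edge(D, C). Edges now: 2
Op 3: add_edge(A, E). Edges now: 3
Op 4: add_edge(F, D). Edges now: 4
Op 5: add_edge(A, D). Edges now: 5
Op 6: add_edge(F, E). Edges now: 6
Op 7: add_edge(B, C). Edges now: 7
Op 8: add_edge(B, E). Edges now: 8
Compute levels (Kahn BFS):
  sources (in-degree 0): A, B, F
  process A: level=0
    A->D: in-degree(D)=1, level(D)>=1
    A->E: in-degree(E)=2, level(E)>=1
  process B: level=0
    B->C: in-degree(C)=2, level(C)>=1
    B->E: in-degree(E)=1, level(E)>=1
  process F: level=0
    F->D: in-degree(D)=0, level(D)=1, enqueue
    F->E: in-degree(E)=0, level(E)=1, enqueue
  process D: level=1
    D->C: in-degree(C)=1, level(C)>=2
  process E: level=1
    E->C: in-degree(C)=0, level(C)=2, enqueue
  process C: level=2
All levels: A:0, B:0, C:2, D:1, E:1, F:0
level(E) = 1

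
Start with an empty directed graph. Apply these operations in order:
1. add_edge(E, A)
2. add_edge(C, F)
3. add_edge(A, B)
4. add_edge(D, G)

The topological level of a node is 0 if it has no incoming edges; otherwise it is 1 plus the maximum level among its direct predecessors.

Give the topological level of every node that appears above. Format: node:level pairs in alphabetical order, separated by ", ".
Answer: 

Op 1: add_edge(E, A). Edges now: 1
Op 2: add_edge(C, F). Edges now: 2
Op 3: add_edge(A, B). Edges now: 3
Op 4: add_edge(D, G). Edges now: 4
Compute levels (Kahn BFS):
  sources (in-degree 0): C, D, E
  process C: level=0
    C->F: in-degree(F)=0, level(F)=1, enqueue
  process D: level=0
    D->G: in-degree(G)=0, level(G)=1, enqueue
  process E: level=0
    E->A: in-degree(A)=0, level(A)=1, enqueue
  process F: level=1
  process G: level=1
  process A: level=1
    A->B: in-degree(B)=0, level(B)=2, enqueue
  process B: level=2
All levels: A:1, B:2, C:0, D:0, E:0, F:1, G:1

Answer: A:1, B:2, C:0, D:0, E:0, F:1, G:1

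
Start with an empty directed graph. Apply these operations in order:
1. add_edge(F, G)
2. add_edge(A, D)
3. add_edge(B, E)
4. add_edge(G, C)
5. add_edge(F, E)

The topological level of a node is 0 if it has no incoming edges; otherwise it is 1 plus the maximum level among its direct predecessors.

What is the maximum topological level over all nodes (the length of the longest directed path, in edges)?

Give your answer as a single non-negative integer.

Op 1: add_edge(F, G). Edges now: 1
Op 2: add_edge(A, D). Edges now: 2
Op 3: add_edge(B, E). Edges now: 3
Op 4: add_edge(G, C). Edges now: 4
Op 5: add_edge(F, E). Edges now: 5
Compute levels (Kahn BFS):
  sources (in-degree 0): A, B, F
  process A: level=0
    A->D: in-degree(D)=0, level(D)=1, enqueue
  process B: level=0
    B->E: in-degree(E)=1, level(E)>=1
  process F: level=0
    F->E: in-degree(E)=0, level(E)=1, enqueue
    F->G: in-degree(G)=0, level(G)=1, enqueue
  process D: level=1
  process E: level=1
  process G: level=1
    G->C: in-degree(C)=0, level(C)=2, enqueue
  process C: level=2
All levels: A:0, B:0, C:2, D:1, E:1, F:0, G:1
max level = 2

Answer: 2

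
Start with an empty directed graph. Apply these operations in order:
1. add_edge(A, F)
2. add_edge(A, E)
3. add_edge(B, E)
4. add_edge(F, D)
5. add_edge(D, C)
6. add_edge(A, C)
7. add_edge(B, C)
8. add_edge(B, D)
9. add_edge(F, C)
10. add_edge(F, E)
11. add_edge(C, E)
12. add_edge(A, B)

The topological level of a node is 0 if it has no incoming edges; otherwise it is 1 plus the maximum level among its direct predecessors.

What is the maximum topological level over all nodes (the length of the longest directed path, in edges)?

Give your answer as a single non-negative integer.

Op 1: add_edge(A, F). Edges now: 1
Op 2: add_edge(A, E). Edges now: 2
Op 3: add_edge(B, E). Edges now: 3
Op 4: add_edge(F, D). Edges now: 4
Op 5: add_edge(D, C). Edges now: 5
Op 6: add_edge(A, C). Edges now: 6
Op 7: add_edge(B, C). Edges now: 7
Op 8: add_edge(B, D). Edges now: 8
Op 9: add_edge(F, C). Edges now: 9
Op 10: add_edge(F, E). Edges now: 10
Op 11: add_edge(C, E). Edges now: 11
Op 12: add_edge(A, B). Edges now: 12
Compute levels (Kahn BFS):
  sources (in-degree 0): A
  process A: level=0
    A->B: in-degree(B)=0, level(B)=1, enqueue
    A->C: in-degree(C)=3, level(C)>=1
    A->E: in-degree(E)=3, level(E)>=1
    A->F: in-degree(F)=0, level(F)=1, enqueue
  process B: level=1
    B->C: in-degree(C)=2, level(C)>=2
    B->D: in-degree(D)=1, level(D)>=2
    B->E: in-degree(E)=2, level(E)>=2
  process F: level=1
    F->C: in-degree(C)=1, level(C)>=2
    F->D: in-degree(D)=0, level(D)=2, enqueue
    F->E: in-degree(E)=1, level(E)>=2
  process D: level=2
    D->C: in-degree(C)=0, level(C)=3, enqueue
  process C: level=3
    C->E: in-degree(E)=0, level(E)=4, enqueue
  process E: level=4
All levels: A:0, B:1, C:3, D:2, E:4, F:1
max level = 4

Answer: 4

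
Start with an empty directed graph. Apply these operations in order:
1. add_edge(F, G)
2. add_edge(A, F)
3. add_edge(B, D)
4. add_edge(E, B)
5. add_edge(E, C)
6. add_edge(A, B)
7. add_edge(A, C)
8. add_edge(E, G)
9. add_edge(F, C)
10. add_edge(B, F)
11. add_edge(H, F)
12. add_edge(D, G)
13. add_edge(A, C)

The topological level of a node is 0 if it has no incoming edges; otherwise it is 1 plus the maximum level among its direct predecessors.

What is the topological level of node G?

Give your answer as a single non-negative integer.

Answer: 3

Derivation:
Op 1: add_edge(F, G). Edges now: 1
Op 2: add_edge(A, F). Edges now: 2
Op 3: add_edge(B, D). Edges now: 3
Op 4: add_edge(E, B). Edges now: 4
Op 5: add_edge(E, C). Edges now: 5
Op 6: add_edge(A, B). Edges now: 6
Op 7: add_edge(A, C). Edges now: 7
Op 8: add_edge(E, G). Edges now: 8
Op 9: add_edge(F, C). Edges now: 9
Op 10: add_edge(B, F). Edges now: 10
Op 11: add_edge(H, F). Edges now: 11
Op 12: add_edge(D, G). Edges now: 12
Op 13: add_edge(A, C) (duplicate, no change). Edges now: 12
Compute levels (Kahn BFS):
  sources (in-degree 0): A, E, H
  process A: level=0
    A->B: in-degree(B)=1, level(B)>=1
    A->C: in-degree(C)=2, level(C)>=1
    A->F: in-degree(F)=2, level(F)>=1
  process E: level=0
    E->B: in-degree(B)=0, level(B)=1, enqueue
    E->C: in-degree(C)=1, level(C)>=1
    E->G: in-degree(G)=2, level(G)>=1
  process H: level=0
    H->F: in-degree(F)=1, level(F)>=1
  process B: level=1
    B->D: in-degree(D)=0, level(D)=2, enqueue
    B->F: in-degree(F)=0, level(F)=2, enqueue
  process D: level=2
    D->G: in-degree(G)=1, level(G)>=3
  process F: level=2
    F->C: in-degree(C)=0, level(C)=3, enqueue
    F->G: in-degree(G)=0, level(G)=3, enqueue
  process C: level=3
  process G: level=3
All levels: A:0, B:1, C:3, D:2, E:0, F:2, G:3, H:0
level(G) = 3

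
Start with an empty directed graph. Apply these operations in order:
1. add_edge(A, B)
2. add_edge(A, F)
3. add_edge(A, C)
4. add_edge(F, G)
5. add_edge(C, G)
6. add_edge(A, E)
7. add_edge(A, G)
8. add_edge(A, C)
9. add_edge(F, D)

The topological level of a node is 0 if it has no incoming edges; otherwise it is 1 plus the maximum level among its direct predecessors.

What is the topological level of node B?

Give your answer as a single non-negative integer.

Answer: 1

Derivation:
Op 1: add_edge(A, B). Edges now: 1
Op 2: add_edge(A, F). Edges now: 2
Op 3: add_edge(A, C). Edges now: 3
Op 4: add_edge(F, G). Edges now: 4
Op 5: add_edge(C, G). Edges now: 5
Op 6: add_edge(A, E). Edges now: 6
Op 7: add_edge(A, G). Edges now: 7
Op 8: add_edge(A, C) (duplicate, no change). Edges now: 7
Op 9: add_edge(F, D). Edges now: 8
Compute levels (Kahn BFS):
  sources (in-degree 0): A
  process A: level=0
    A->B: in-degree(B)=0, level(B)=1, enqueue
    A->C: in-degree(C)=0, level(C)=1, enqueue
    A->E: in-degree(E)=0, level(E)=1, enqueue
    A->F: in-degree(F)=0, level(F)=1, enqueue
    A->G: in-degree(G)=2, level(G)>=1
  process B: level=1
  process C: level=1
    C->G: in-degree(G)=1, level(G)>=2
  process E: level=1
  process F: level=1
    F->D: in-degree(D)=0, level(D)=2, enqueue
    F->G: in-degree(G)=0, level(G)=2, enqueue
  process D: level=2
  process G: level=2
All levels: A:0, B:1, C:1, D:2, E:1, F:1, G:2
level(B) = 1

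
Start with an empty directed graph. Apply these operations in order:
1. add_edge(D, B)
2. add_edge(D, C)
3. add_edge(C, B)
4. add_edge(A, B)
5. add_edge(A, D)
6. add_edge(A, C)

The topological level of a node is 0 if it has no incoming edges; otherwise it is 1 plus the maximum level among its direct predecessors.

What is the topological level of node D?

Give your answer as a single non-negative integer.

Op 1: add_edge(D, B). Edges now: 1
Op 2: add_edge(D, C). Edges now: 2
Op 3: add_edge(C, B). Edges now: 3
Op 4: add_edge(A, B). Edges now: 4
Op 5: add_edge(A, D). Edges now: 5
Op 6: add_edge(A, C). Edges now: 6
Compute levels (Kahn BFS):
  sources (in-degree 0): A
  process A: level=0
    A->B: in-degree(B)=2, level(B)>=1
    A->C: in-degree(C)=1, level(C)>=1
    A->D: in-degree(D)=0, level(D)=1, enqueue
  process D: level=1
    D->B: in-degree(B)=1, level(B)>=2
    D->C: in-degree(C)=0, level(C)=2, enqueue
  process C: level=2
    C->B: in-degree(B)=0, level(B)=3, enqueue
  process B: level=3
All levels: A:0, B:3, C:2, D:1
level(D) = 1

Answer: 1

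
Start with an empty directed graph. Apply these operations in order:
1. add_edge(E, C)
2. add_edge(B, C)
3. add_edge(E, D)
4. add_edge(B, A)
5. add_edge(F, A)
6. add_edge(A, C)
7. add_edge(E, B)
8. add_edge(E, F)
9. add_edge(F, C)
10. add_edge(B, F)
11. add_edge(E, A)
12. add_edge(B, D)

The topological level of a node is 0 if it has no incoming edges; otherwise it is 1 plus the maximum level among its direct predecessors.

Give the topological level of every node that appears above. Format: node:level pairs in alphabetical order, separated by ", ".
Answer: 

Answer: A:3, B:1, C:4, D:2, E:0, F:2

Derivation:
Op 1: add_edge(E, C). Edges now: 1
Op 2: add_edge(B, C). Edges now: 2
Op 3: add_edge(E, D). Edges now: 3
Op 4: add_edge(B, A). Edges now: 4
Op 5: add_edge(F, A). Edges now: 5
Op 6: add_edge(A, C). Edges now: 6
Op 7: add_edge(E, B). Edges now: 7
Op 8: add_edge(E, F). Edges now: 8
Op 9: add_edge(F, C). Edges now: 9
Op 10: add_edge(B, F). Edges now: 10
Op 11: add_edge(E, A). Edges now: 11
Op 12: add_edge(B, D). Edges now: 12
Compute levels (Kahn BFS):
  sources (in-degree 0): E
  process E: level=0
    E->A: in-degree(A)=2, level(A)>=1
    E->B: in-degree(B)=0, level(B)=1, enqueue
    E->C: in-degree(C)=3, level(C)>=1
    E->D: in-degree(D)=1, level(D)>=1
    E->F: in-degree(F)=1, level(F)>=1
  process B: level=1
    B->A: in-degree(A)=1, level(A)>=2
    B->C: in-degree(C)=2, level(C)>=2
    B->D: in-degree(D)=0, level(D)=2, enqueue
    B->F: in-degree(F)=0, level(F)=2, enqueue
  process D: level=2
  process F: level=2
    F->A: in-degree(A)=0, level(A)=3, enqueue
    F->C: in-degree(C)=1, level(C)>=3
  process A: level=3
    A->C: in-degree(C)=0, level(C)=4, enqueue
  process C: level=4
All levels: A:3, B:1, C:4, D:2, E:0, F:2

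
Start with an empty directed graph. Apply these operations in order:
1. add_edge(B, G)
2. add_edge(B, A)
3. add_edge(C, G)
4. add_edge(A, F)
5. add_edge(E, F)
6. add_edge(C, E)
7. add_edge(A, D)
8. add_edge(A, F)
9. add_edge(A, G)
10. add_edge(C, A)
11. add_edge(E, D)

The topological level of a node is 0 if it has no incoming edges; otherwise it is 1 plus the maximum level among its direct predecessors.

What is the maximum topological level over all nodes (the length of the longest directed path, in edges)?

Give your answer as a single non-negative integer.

Op 1: add_edge(B, G). Edges now: 1
Op 2: add_edge(B, A). Edges now: 2
Op 3: add_edge(C, G). Edges now: 3
Op 4: add_edge(A, F). Edges now: 4
Op 5: add_edge(E, F). Edges now: 5
Op 6: add_edge(C, E). Edges now: 6
Op 7: add_edge(A, D). Edges now: 7
Op 8: add_edge(A, F) (duplicate, no change). Edges now: 7
Op 9: add_edge(A, G). Edges now: 8
Op 10: add_edge(C, A). Edges now: 9
Op 11: add_edge(E, D). Edges now: 10
Compute levels (Kahn BFS):
  sources (in-degree 0): B, C
  process B: level=0
    B->A: in-degree(A)=1, level(A)>=1
    B->G: in-degree(G)=2, level(G)>=1
  process C: level=0
    C->A: in-degree(A)=0, level(A)=1, enqueue
    C->E: in-degree(E)=0, level(E)=1, enqueue
    C->G: in-degree(G)=1, level(G)>=1
  process A: level=1
    A->D: in-degree(D)=1, level(D)>=2
    A->F: in-degree(F)=1, level(F)>=2
    A->G: in-degree(G)=0, level(G)=2, enqueue
  process E: level=1
    E->D: in-degree(D)=0, level(D)=2, enqueue
    E->F: in-degree(F)=0, level(F)=2, enqueue
  process G: level=2
  process D: level=2
  process F: level=2
All levels: A:1, B:0, C:0, D:2, E:1, F:2, G:2
max level = 2

Answer: 2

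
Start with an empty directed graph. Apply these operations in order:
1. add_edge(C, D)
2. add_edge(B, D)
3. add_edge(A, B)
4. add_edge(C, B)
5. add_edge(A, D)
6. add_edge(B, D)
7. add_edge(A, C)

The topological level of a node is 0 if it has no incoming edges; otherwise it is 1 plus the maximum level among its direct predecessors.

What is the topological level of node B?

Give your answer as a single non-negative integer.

Answer: 2

Derivation:
Op 1: add_edge(C, D). Edges now: 1
Op 2: add_edge(B, D). Edges now: 2
Op 3: add_edge(A, B). Edges now: 3
Op 4: add_edge(C, B). Edges now: 4
Op 5: add_edge(A, D). Edges now: 5
Op 6: add_edge(B, D) (duplicate, no change). Edges now: 5
Op 7: add_edge(A, C). Edges now: 6
Compute levels (Kahn BFS):
  sources (in-degree 0): A
  process A: level=0
    A->B: in-degree(B)=1, level(B)>=1
    A->C: in-degree(C)=0, level(C)=1, enqueue
    A->D: in-degree(D)=2, level(D)>=1
  process C: level=1
    C->B: in-degree(B)=0, level(B)=2, enqueue
    C->D: in-degree(D)=1, level(D)>=2
  process B: level=2
    B->D: in-degree(D)=0, level(D)=3, enqueue
  process D: level=3
All levels: A:0, B:2, C:1, D:3
level(B) = 2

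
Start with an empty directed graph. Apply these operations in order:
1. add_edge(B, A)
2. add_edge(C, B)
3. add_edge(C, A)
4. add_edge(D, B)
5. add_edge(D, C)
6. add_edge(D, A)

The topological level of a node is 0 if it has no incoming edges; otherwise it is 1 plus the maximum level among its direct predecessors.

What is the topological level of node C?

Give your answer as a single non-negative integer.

Answer: 1

Derivation:
Op 1: add_edge(B, A). Edges now: 1
Op 2: add_edge(C, B). Edges now: 2
Op 3: add_edge(C, A). Edges now: 3
Op 4: add_edge(D, B). Edges now: 4
Op 5: add_edge(D, C). Edges now: 5
Op 6: add_edge(D, A). Edges now: 6
Compute levels (Kahn BFS):
  sources (in-degree 0): D
  process D: level=0
    D->A: in-degree(A)=2, level(A)>=1
    D->B: in-degree(B)=1, level(B)>=1
    D->C: in-degree(C)=0, level(C)=1, enqueue
  process C: level=1
    C->A: in-degree(A)=1, level(A)>=2
    C->B: in-degree(B)=0, level(B)=2, enqueue
  process B: level=2
    B->A: in-degree(A)=0, level(A)=3, enqueue
  process A: level=3
All levels: A:3, B:2, C:1, D:0
level(C) = 1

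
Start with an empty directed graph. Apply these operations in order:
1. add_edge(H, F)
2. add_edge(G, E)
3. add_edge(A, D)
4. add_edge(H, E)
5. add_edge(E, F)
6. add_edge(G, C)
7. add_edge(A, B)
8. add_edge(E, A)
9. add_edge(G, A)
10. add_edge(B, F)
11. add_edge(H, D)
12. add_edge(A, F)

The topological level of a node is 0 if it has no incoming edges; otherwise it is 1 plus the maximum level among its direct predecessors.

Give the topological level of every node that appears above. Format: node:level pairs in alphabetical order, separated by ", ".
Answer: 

Op 1: add_edge(H, F). Edges now: 1
Op 2: add_edge(G, E). Edges now: 2
Op 3: add_edge(A, D). Edges now: 3
Op 4: add_edge(H, E). Edges now: 4
Op 5: add_edge(E, F). Edges now: 5
Op 6: add_edge(G, C). Edges now: 6
Op 7: add_edge(A, B). Edges now: 7
Op 8: add_edge(E, A). Edges now: 8
Op 9: add_edge(G, A). Edges now: 9
Op 10: add_edge(B, F). Edges now: 10
Op 11: add_edge(H, D). Edges now: 11
Op 12: add_edge(A, F). Edges now: 12
Compute levels (Kahn BFS):
  sources (in-degree 0): G, H
  process G: level=0
    G->A: in-degree(A)=1, level(A)>=1
    G->C: in-degree(C)=0, level(C)=1, enqueue
    G->E: in-degree(E)=1, level(E)>=1
  process H: level=0
    H->D: in-degree(D)=1, level(D)>=1
    H->E: in-degree(E)=0, level(E)=1, enqueue
    H->F: in-degree(F)=3, level(F)>=1
  process C: level=1
  process E: level=1
    E->A: in-degree(A)=0, level(A)=2, enqueue
    E->F: in-degree(F)=2, level(F)>=2
  process A: level=2
    A->B: in-degree(B)=0, level(B)=3, enqueue
    A->D: in-degree(D)=0, level(D)=3, enqueue
    A->F: in-degree(F)=1, level(F)>=3
  process B: level=3
    B->F: in-degree(F)=0, level(F)=4, enqueue
  process D: level=3
  process F: level=4
All levels: A:2, B:3, C:1, D:3, E:1, F:4, G:0, H:0

Answer: A:2, B:3, C:1, D:3, E:1, F:4, G:0, H:0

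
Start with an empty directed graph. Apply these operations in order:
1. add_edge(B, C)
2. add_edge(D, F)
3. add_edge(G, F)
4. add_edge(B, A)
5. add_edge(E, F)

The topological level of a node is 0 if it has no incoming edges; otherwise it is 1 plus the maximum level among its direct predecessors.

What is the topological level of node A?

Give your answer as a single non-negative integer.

Op 1: add_edge(B, C). Edges now: 1
Op 2: add_edge(D, F). Edges now: 2
Op 3: add_edge(G, F). Edges now: 3
Op 4: add_edge(B, A). Edges now: 4
Op 5: add_edge(E, F). Edges now: 5
Compute levels (Kahn BFS):
  sources (in-degree 0): B, D, E, G
  process B: level=0
    B->A: in-degree(A)=0, level(A)=1, enqueue
    B->C: in-degree(C)=0, level(C)=1, enqueue
  process D: level=0
    D->F: in-degree(F)=2, level(F)>=1
  process E: level=0
    E->F: in-degree(F)=1, level(F)>=1
  process G: level=0
    G->F: in-degree(F)=0, level(F)=1, enqueue
  process A: level=1
  process C: level=1
  process F: level=1
All levels: A:1, B:0, C:1, D:0, E:0, F:1, G:0
level(A) = 1

Answer: 1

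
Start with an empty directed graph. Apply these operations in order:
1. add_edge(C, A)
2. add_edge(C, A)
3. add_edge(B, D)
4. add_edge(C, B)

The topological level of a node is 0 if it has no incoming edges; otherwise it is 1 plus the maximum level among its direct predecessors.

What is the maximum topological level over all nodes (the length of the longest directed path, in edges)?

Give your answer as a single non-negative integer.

Answer: 2

Derivation:
Op 1: add_edge(C, A). Edges now: 1
Op 2: add_edge(C, A) (duplicate, no change). Edges now: 1
Op 3: add_edge(B, D). Edges now: 2
Op 4: add_edge(C, B). Edges now: 3
Compute levels (Kahn BFS):
  sources (in-degree 0): C
  process C: level=0
    C->A: in-degree(A)=0, level(A)=1, enqueue
    C->B: in-degree(B)=0, level(B)=1, enqueue
  process A: level=1
  process B: level=1
    B->D: in-degree(D)=0, level(D)=2, enqueue
  process D: level=2
All levels: A:1, B:1, C:0, D:2
max level = 2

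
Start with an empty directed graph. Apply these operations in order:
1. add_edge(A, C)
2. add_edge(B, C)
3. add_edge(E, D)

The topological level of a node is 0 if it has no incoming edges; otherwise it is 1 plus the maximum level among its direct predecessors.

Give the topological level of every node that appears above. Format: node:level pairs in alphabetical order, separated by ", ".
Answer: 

Answer: A:0, B:0, C:1, D:1, E:0

Derivation:
Op 1: add_edge(A, C). Edges now: 1
Op 2: add_edge(B, C). Edges now: 2
Op 3: add_edge(E, D). Edges now: 3
Compute levels (Kahn BFS):
  sources (in-degree 0): A, B, E
  process A: level=0
    A->C: in-degree(C)=1, level(C)>=1
  process B: level=0
    B->C: in-degree(C)=0, level(C)=1, enqueue
  process E: level=0
    E->D: in-degree(D)=0, level(D)=1, enqueue
  process C: level=1
  process D: level=1
All levels: A:0, B:0, C:1, D:1, E:0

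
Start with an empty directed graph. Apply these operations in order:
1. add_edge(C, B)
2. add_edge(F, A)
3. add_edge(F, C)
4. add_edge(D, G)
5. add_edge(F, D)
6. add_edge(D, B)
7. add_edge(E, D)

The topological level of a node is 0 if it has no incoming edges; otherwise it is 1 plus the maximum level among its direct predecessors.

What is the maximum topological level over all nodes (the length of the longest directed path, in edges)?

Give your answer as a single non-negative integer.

Answer: 2

Derivation:
Op 1: add_edge(C, B). Edges now: 1
Op 2: add_edge(F, A). Edges now: 2
Op 3: add_edge(F, C). Edges now: 3
Op 4: add_edge(D, G). Edges now: 4
Op 5: add_edge(F, D). Edges now: 5
Op 6: add_edge(D, B). Edges now: 6
Op 7: add_edge(E, D). Edges now: 7
Compute levels (Kahn BFS):
  sources (in-degree 0): E, F
  process E: level=0
    E->D: in-degree(D)=1, level(D)>=1
  process F: level=0
    F->A: in-degree(A)=0, level(A)=1, enqueue
    F->C: in-degree(C)=0, level(C)=1, enqueue
    F->D: in-degree(D)=0, level(D)=1, enqueue
  process A: level=1
  process C: level=1
    C->B: in-degree(B)=1, level(B)>=2
  process D: level=1
    D->B: in-degree(B)=0, level(B)=2, enqueue
    D->G: in-degree(G)=0, level(G)=2, enqueue
  process B: level=2
  process G: level=2
All levels: A:1, B:2, C:1, D:1, E:0, F:0, G:2
max level = 2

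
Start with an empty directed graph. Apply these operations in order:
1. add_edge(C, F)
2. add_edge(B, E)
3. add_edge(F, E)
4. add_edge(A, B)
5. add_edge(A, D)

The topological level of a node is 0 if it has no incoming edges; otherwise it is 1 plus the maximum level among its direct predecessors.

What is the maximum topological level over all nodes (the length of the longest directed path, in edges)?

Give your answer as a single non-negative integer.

Answer: 2

Derivation:
Op 1: add_edge(C, F). Edges now: 1
Op 2: add_edge(B, E). Edges now: 2
Op 3: add_edge(F, E). Edges now: 3
Op 4: add_edge(A, B). Edges now: 4
Op 5: add_edge(A, D). Edges now: 5
Compute levels (Kahn BFS):
  sources (in-degree 0): A, C
  process A: level=0
    A->B: in-degree(B)=0, level(B)=1, enqueue
    A->D: in-degree(D)=0, level(D)=1, enqueue
  process C: level=0
    C->F: in-degree(F)=0, level(F)=1, enqueue
  process B: level=1
    B->E: in-degree(E)=1, level(E)>=2
  process D: level=1
  process F: level=1
    F->E: in-degree(E)=0, level(E)=2, enqueue
  process E: level=2
All levels: A:0, B:1, C:0, D:1, E:2, F:1
max level = 2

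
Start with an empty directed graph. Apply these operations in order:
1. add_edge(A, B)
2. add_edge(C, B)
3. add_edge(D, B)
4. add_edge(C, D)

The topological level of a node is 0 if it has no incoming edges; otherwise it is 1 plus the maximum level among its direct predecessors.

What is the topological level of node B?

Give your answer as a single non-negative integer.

Answer: 2

Derivation:
Op 1: add_edge(A, B). Edges now: 1
Op 2: add_edge(C, B). Edges now: 2
Op 3: add_edge(D, B). Edges now: 3
Op 4: add_edge(C, D). Edges now: 4
Compute levels (Kahn BFS):
  sources (in-degree 0): A, C
  process A: level=0
    A->B: in-degree(B)=2, level(B)>=1
  process C: level=0
    C->B: in-degree(B)=1, level(B)>=1
    C->D: in-degree(D)=0, level(D)=1, enqueue
  process D: level=1
    D->B: in-degree(B)=0, level(B)=2, enqueue
  process B: level=2
All levels: A:0, B:2, C:0, D:1
level(B) = 2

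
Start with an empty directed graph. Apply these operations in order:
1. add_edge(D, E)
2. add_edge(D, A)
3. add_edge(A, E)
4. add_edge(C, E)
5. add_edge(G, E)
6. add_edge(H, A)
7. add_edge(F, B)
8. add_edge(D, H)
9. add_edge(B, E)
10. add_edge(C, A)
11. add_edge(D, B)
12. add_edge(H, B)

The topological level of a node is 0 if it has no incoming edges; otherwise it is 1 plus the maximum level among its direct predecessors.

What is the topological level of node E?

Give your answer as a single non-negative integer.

Answer: 3

Derivation:
Op 1: add_edge(D, E). Edges now: 1
Op 2: add_edge(D, A). Edges now: 2
Op 3: add_edge(A, E). Edges now: 3
Op 4: add_edge(C, E). Edges now: 4
Op 5: add_edge(G, E). Edges now: 5
Op 6: add_edge(H, A). Edges now: 6
Op 7: add_edge(F, B). Edges now: 7
Op 8: add_edge(D, H). Edges now: 8
Op 9: add_edge(B, E). Edges now: 9
Op 10: add_edge(C, A). Edges now: 10
Op 11: add_edge(D, B). Edges now: 11
Op 12: add_edge(H, B). Edges now: 12
Compute levels (Kahn BFS):
  sources (in-degree 0): C, D, F, G
  process C: level=0
    C->A: in-degree(A)=2, level(A)>=1
    C->E: in-degree(E)=4, level(E)>=1
  process D: level=0
    D->A: in-degree(A)=1, level(A)>=1
    D->B: in-degree(B)=2, level(B)>=1
    D->E: in-degree(E)=3, level(E)>=1
    D->H: in-degree(H)=0, level(H)=1, enqueue
  process F: level=0
    F->B: in-degree(B)=1, level(B)>=1
  process G: level=0
    G->E: in-degree(E)=2, level(E)>=1
  process H: level=1
    H->A: in-degree(A)=0, level(A)=2, enqueue
    H->B: in-degree(B)=0, level(B)=2, enqueue
  process A: level=2
    A->E: in-degree(E)=1, level(E)>=3
  process B: level=2
    B->E: in-degree(E)=0, level(E)=3, enqueue
  process E: level=3
All levels: A:2, B:2, C:0, D:0, E:3, F:0, G:0, H:1
level(E) = 3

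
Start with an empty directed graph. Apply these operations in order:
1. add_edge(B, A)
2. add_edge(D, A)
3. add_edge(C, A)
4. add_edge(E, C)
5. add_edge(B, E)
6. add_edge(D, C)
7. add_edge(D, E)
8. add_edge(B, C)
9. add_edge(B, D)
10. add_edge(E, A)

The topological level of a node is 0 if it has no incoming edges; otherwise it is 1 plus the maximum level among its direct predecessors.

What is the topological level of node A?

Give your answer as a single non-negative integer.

Op 1: add_edge(B, A). Edges now: 1
Op 2: add_edge(D, A). Edges now: 2
Op 3: add_edge(C, A). Edges now: 3
Op 4: add_edge(E, C). Edges now: 4
Op 5: add_edge(B, E). Edges now: 5
Op 6: add_edge(D, C). Edges now: 6
Op 7: add_edge(D, E). Edges now: 7
Op 8: add_edge(B, C). Edges now: 8
Op 9: add_edge(B, D). Edges now: 9
Op 10: add_edge(E, A). Edges now: 10
Compute levels (Kahn BFS):
  sources (in-degree 0): B
  process B: level=0
    B->A: in-degree(A)=3, level(A)>=1
    B->C: in-degree(C)=2, level(C)>=1
    B->D: in-degree(D)=0, level(D)=1, enqueue
    B->E: in-degree(E)=1, level(E)>=1
  process D: level=1
    D->A: in-degree(A)=2, level(A)>=2
    D->C: in-degree(C)=1, level(C)>=2
    D->E: in-degree(E)=0, level(E)=2, enqueue
  process E: level=2
    E->A: in-degree(A)=1, level(A)>=3
    E->C: in-degree(C)=0, level(C)=3, enqueue
  process C: level=3
    C->A: in-degree(A)=0, level(A)=4, enqueue
  process A: level=4
All levels: A:4, B:0, C:3, D:1, E:2
level(A) = 4

Answer: 4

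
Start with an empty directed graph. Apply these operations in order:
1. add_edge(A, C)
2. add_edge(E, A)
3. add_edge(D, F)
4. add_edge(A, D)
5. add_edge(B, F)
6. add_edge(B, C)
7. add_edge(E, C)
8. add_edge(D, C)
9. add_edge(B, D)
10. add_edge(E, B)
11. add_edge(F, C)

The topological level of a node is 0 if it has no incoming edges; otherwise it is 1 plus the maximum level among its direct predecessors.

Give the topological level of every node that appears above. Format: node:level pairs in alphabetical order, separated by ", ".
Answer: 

Answer: A:1, B:1, C:4, D:2, E:0, F:3

Derivation:
Op 1: add_edge(A, C). Edges now: 1
Op 2: add_edge(E, A). Edges now: 2
Op 3: add_edge(D, F). Edges now: 3
Op 4: add_edge(A, D). Edges now: 4
Op 5: add_edge(B, F). Edges now: 5
Op 6: add_edge(B, C). Edges now: 6
Op 7: add_edge(E, C). Edges now: 7
Op 8: add_edge(D, C). Edges now: 8
Op 9: add_edge(B, D). Edges now: 9
Op 10: add_edge(E, B). Edges now: 10
Op 11: add_edge(F, C). Edges now: 11
Compute levels (Kahn BFS):
  sources (in-degree 0): E
  process E: level=0
    E->A: in-degree(A)=0, level(A)=1, enqueue
    E->B: in-degree(B)=0, level(B)=1, enqueue
    E->C: in-degree(C)=4, level(C)>=1
  process A: level=1
    A->C: in-degree(C)=3, level(C)>=2
    A->D: in-degree(D)=1, level(D)>=2
  process B: level=1
    B->C: in-degree(C)=2, level(C)>=2
    B->D: in-degree(D)=0, level(D)=2, enqueue
    B->F: in-degree(F)=1, level(F)>=2
  process D: level=2
    D->C: in-degree(C)=1, level(C)>=3
    D->F: in-degree(F)=0, level(F)=3, enqueue
  process F: level=3
    F->C: in-degree(C)=0, level(C)=4, enqueue
  process C: level=4
All levels: A:1, B:1, C:4, D:2, E:0, F:3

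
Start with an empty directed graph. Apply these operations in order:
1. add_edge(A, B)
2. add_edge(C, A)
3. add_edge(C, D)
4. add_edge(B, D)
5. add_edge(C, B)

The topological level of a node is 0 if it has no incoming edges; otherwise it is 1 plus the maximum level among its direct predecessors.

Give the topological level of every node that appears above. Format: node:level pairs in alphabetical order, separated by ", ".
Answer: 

Answer: A:1, B:2, C:0, D:3

Derivation:
Op 1: add_edge(A, B). Edges now: 1
Op 2: add_edge(C, A). Edges now: 2
Op 3: add_edge(C, D). Edges now: 3
Op 4: add_edge(B, D). Edges now: 4
Op 5: add_edge(C, B). Edges now: 5
Compute levels (Kahn BFS):
  sources (in-degree 0): C
  process C: level=0
    C->A: in-degree(A)=0, level(A)=1, enqueue
    C->B: in-degree(B)=1, level(B)>=1
    C->D: in-degree(D)=1, level(D)>=1
  process A: level=1
    A->B: in-degree(B)=0, level(B)=2, enqueue
  process B: level=2
    B->D: in-degree(D)=0, level(D)=3, enqueue
  process D: level=3
All levels: A:1, B:2, C:0, D:3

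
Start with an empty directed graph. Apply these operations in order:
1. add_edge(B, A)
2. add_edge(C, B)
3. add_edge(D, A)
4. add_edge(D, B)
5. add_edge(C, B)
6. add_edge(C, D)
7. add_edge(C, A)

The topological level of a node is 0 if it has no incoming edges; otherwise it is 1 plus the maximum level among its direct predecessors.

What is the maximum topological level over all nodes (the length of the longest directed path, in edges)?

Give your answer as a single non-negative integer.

Answer: 3

Derivation:
Op 1: add_edge(B, A). Edges now: 1
Op 2: add_edge(C, B). Edges now: 2
Op 3: add_edge(D, A). Edges now: 3
Op 4: add_edge(D, B). Edges now: 4
Op 5: add_edge(C, B) (duplicate, no change). Edges now: 4
Op 6: add_edge(C, D). Edges now: 5
Op 7: add_edge(C, A). Edges now: 6
Compute levels (Kahn BFS):
  sources (in-degree 0): C
  process C: level=0
    C->A: in-degree(A)=2, level(A)>=1
    C->B: in-degree(B)=1, level(B)>=1
    C->D: in-degree(D)=0, level(D)=1, enqueue
  process D: level=1
    D->A: in-degree(A)=1, level(A)>=2
    D->B: in-degree(B)=0, level(B)=2, enqueue
  process B: level=2
    B->A: in-degree(A)=0, level(A)=3, enqueue
  process A: level=3
All levels: A:3, B:2, C:0, D:1
max level = 3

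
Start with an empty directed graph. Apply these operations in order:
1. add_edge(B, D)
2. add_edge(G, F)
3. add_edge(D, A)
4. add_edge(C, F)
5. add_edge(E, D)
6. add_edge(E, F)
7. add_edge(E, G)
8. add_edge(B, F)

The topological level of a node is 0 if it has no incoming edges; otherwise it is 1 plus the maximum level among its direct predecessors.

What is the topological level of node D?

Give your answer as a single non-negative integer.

Op 1: add_edge(B, D). Edges now: 1
Op 2: add_edge(G, F). Edges now: 2
Op 3: add_edge(D, A). Edges now: 3
Op 4: add_edge(C, F). Edges now: 4
Op 5: add_edge(E, D). Edges now: 5
Op 6: add_edge(E, F). Edges now: 6
Op 7: add_edge(E, G). Edges now: 7
Op 8: add_edge(B, F). Edges now: 8
Compute levels (Kahn BFS):
  sources (in-degree 0): B, C, E
  process B: level=0
    B->D: in-degree(D)=1, level(D)>=1
    B->F: in-degree(F)=3, level(F)>=1
  process C: level=0
    C->F: in-degree(F)=2, level(F)>=1
  process E: level=0
    E->D: in-degree(D)=0, level(D)=1, enqueue
    E->F: in-degree(F)=1, level(F)>=1
    E->G: in-degree(G)=0, level(G)=1, enqueue
  process D: level=1
    D->A: in-degree(A)=0, level(A)=2, enqueue
  process G: level=1
    G->F: in-degree(F)=0, level(F)=2, enqueue
  process A: level=2
  process F: level=2
All levels: A:2, B:0, C:0, D:1, E:0, F:2, G:1
level(D) = 1

Answer: 1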